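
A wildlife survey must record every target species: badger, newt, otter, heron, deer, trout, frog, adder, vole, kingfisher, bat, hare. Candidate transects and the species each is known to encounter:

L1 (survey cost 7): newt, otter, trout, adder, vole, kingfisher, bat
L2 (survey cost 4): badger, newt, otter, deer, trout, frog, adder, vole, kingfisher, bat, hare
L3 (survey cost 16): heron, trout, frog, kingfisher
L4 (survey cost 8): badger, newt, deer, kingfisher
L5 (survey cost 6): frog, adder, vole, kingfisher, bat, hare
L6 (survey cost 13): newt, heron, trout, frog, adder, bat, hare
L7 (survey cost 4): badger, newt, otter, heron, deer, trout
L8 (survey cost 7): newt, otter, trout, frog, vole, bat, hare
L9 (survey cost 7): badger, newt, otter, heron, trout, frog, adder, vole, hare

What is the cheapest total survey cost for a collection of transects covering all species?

L2, L7 cover every species at survey cost 4 + 4 = 8.
Any cover uses at least 2 transects; among all covering selections none totals below 8.

8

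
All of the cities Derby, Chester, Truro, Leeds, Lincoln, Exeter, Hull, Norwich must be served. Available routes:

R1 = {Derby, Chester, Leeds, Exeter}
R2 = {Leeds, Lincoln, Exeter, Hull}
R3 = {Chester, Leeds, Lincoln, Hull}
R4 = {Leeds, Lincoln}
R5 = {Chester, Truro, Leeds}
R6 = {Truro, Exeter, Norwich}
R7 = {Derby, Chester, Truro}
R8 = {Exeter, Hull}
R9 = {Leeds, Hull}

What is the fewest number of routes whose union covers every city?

R1, R2, R6 together cover {Derby, Chester, Truro, Leeds, Lincoln, Exeter, Hull, Norwich} — every city.
No 2 of the 9 routes cover everything (all 36 pairs fall short), so 3 is minimum.

3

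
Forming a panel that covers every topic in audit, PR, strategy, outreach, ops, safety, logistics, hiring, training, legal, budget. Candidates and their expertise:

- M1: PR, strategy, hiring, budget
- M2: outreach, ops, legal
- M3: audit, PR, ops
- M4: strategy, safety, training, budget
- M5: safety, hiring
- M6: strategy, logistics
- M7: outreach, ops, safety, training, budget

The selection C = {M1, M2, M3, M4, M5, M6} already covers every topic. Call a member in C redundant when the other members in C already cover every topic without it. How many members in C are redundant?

2

Drop M1: the rest still cover every topic — redundant.
Drop M2: outreach, legal uncovered — not redundant.
Drop M3: audit uncovered — not redundant.
Drop M4: training uncovered — not redundant.
Drop M5: the rest still cover every topic — redundant.
Drop M6: logistics uncovered — not redundant.
2 redundant: M1, M5.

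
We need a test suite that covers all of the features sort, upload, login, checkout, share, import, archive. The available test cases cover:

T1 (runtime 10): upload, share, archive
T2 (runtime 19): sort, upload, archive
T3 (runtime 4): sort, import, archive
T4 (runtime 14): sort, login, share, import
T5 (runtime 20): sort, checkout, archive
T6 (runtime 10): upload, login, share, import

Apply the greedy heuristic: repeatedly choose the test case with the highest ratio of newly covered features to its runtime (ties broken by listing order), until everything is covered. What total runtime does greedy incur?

34

Pick 1: T3 adds 3 new (sort, import, archive) at runtime 4 (ratio 3/4).
Pick 2: T6 adds 3 new (upload, login, share) at runtime 10 (ratio 3/10).
Pick 3: T5 adds 1 new (checkout) at runtime 20 (ratio 1/20).
Greedy total runtime: 4 + 10 + 20 = 34. (The true optimum is 30, so greedy overshoots here.)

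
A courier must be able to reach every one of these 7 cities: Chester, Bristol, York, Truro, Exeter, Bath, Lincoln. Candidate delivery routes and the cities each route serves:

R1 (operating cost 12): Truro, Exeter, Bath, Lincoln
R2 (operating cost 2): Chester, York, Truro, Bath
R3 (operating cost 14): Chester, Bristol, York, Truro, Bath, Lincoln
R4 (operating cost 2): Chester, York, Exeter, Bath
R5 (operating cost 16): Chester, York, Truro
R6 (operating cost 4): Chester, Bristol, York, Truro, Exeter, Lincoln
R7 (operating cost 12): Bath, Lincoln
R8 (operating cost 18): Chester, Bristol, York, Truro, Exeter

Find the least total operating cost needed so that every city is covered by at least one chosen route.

6

R2, R6 cover every city at operating cost 2 + 4 = 6.
Any cover uses at least 2 routes; among all covering selections none totals below 6.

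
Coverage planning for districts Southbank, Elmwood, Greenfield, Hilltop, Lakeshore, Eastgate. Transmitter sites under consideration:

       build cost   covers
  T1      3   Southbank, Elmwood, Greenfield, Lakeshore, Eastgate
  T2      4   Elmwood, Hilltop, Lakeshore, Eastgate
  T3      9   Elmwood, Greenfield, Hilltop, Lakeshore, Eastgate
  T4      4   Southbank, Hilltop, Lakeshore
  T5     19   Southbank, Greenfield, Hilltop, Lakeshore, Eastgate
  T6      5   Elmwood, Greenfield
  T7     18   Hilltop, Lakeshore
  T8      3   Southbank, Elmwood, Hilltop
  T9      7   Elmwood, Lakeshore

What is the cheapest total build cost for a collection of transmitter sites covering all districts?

6

T1, T8 cover every district at build cost 3 + 3 = 6.
Any cover uses at least 2 transmitter sites; among all covering selections none totals below 6.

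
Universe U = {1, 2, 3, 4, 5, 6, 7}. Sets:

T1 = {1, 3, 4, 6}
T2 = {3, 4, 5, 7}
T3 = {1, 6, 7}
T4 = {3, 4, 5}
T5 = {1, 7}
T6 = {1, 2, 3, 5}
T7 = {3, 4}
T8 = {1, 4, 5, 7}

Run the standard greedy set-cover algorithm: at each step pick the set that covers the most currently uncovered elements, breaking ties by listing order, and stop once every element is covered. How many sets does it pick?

Pick 1: T1 covers 4 new elements (1, 3, 4, 6).
Pick 2: T2 covers 2 new elements (5, 7).
Pick 3: T6 covers 1 new elements (2).
Greedy uses 3 sets.

3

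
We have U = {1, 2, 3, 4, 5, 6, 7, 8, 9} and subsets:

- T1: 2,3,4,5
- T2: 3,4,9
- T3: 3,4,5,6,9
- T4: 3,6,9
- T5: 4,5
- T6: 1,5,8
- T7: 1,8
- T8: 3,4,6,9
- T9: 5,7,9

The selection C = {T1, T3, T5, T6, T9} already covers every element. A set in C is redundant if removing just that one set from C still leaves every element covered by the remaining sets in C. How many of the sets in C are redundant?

1

Drop T1: 2 uncovered — not redundant.
Drop T3: 6 uncovered — not redundant.
Drop T5: the rest still cover every element — redundant.
Drop T6: 1, 8 uncovered — not redundant.
Drop T9: 7 uncovered — not redundant.
1 redundant: T5.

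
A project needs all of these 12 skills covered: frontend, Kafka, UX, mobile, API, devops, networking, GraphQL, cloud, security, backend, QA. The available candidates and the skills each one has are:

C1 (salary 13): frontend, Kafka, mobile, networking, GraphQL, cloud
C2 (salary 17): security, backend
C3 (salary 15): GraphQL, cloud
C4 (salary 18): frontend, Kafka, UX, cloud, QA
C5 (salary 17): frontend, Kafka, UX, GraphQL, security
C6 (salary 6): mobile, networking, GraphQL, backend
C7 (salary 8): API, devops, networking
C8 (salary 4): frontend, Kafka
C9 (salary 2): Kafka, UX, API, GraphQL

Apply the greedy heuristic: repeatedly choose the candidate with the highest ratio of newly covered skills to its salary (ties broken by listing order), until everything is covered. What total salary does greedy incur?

55

Pick 1: C9 adds 4 new (Kafka, UX, API, GraphQL) at salary 2 (ratio 4/2).
Pick 2: C6 adds 3 new (mobile, networking, backend) at salary 6 (ratio 3/6).
Pick 3: C8 adds 1 new (frontend) at salary 4 (ratio 1/4).
Pick 4: C7 adds 1 new (devops) at salary 8 (ratio 1/8).
Pick 5: C4 adds 2 new (cloud, QA) at salary 18 (ratio 2/18).
Pick 6: C2 adds 1 new (security) at salary 17 (ratio 1/17).
Greedy total salary: 2 + 6 + 4 + 8 + 18 + 17 = 55. (The true optimum is 49, so greedy overshoots here.)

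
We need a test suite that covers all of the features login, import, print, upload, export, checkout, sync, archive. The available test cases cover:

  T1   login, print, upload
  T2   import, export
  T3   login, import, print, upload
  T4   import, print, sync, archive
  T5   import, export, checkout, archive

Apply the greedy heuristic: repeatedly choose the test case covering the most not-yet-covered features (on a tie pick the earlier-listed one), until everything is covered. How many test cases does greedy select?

3

Pick 1: T3 covers 4 new features (login, import, print, upload).
Pick 2: T5 covers 3 new features (export, checkout, archive).
Pick 3: T4 covers 1 new features (sync).
Greedy uses 3 test cases.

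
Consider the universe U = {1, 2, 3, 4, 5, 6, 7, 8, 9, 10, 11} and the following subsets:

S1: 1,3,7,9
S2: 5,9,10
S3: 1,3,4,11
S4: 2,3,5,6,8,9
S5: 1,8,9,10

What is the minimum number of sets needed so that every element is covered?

S1, S2, S3, S4 together cover {1, 2, 3, 4, 5, 6, 7, 8, 9, 10, 11} — every element.
No 3 of the 5 sets cover everything (all 10 triples fall short), so 4 is minimum.

4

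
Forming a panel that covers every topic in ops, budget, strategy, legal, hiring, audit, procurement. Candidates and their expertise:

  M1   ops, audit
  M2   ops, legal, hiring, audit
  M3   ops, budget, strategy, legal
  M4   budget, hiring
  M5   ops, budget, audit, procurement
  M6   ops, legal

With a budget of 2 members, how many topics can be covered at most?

Choosing M2, M3 covers {ops, budget, strategy, legal, hiring, audit} — 6 topics.
No choice of 2 members does better; here procurement is left uncovered.

6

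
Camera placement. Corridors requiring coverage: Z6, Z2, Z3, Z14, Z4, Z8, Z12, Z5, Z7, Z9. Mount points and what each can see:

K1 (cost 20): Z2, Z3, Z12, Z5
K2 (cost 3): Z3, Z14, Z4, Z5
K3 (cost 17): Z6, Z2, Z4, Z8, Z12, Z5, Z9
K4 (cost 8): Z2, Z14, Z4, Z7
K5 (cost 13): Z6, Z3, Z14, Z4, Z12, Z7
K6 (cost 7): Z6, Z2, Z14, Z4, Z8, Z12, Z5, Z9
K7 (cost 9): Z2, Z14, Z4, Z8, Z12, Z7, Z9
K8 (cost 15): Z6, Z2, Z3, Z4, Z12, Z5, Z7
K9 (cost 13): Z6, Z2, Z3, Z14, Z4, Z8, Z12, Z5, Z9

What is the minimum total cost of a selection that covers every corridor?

K2, K4, K6 cover every corridor at cost 3 + 8 + 7 = 18.
Any cover uses at least 2 camera mounts; among all covering selections none totals below 18.

18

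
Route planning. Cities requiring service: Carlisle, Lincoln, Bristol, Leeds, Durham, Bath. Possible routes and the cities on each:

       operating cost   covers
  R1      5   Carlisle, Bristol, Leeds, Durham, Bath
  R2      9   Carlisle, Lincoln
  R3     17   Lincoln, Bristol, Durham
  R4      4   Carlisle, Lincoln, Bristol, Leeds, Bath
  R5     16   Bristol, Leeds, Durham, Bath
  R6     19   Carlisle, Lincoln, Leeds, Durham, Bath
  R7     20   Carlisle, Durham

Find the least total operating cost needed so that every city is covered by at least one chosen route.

9

R1, R4 cover every city at operating cost 5 + 4 = 9.
Any cover uses at least 2 routes; among all covering selections none totals below 9.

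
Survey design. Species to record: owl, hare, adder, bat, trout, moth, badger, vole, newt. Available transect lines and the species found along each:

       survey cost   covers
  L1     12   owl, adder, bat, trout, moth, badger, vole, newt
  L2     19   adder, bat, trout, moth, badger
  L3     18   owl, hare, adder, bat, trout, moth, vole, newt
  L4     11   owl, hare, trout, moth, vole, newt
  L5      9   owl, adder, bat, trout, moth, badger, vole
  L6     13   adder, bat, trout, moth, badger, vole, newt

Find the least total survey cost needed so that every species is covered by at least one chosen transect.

L4, L5 cover every species at survey cost 11 + 9 = 20.
Any cover uses at least 2 transects; among all covering selections none totals below 20.

20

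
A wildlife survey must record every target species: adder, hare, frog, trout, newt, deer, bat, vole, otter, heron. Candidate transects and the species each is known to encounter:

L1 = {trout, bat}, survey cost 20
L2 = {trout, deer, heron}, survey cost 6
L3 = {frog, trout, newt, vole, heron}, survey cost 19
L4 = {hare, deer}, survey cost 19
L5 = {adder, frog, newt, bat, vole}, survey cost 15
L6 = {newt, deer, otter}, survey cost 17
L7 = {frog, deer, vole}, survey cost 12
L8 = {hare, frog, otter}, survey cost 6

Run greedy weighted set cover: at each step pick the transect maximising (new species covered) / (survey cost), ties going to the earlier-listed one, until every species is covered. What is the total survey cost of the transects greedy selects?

27

Pick 1: L2 adds 3 new (trout, deer, heron) at survey cost 6 (ratio 3/6).
Pick 2: L8 adds 3 new (hare, frog, otter) at survey cost 6 (ratio 3/6).
Pick 3: L5 adds 4 new (adder, newt, bat, vole) at survey cost 15 (ratio 4/15).
Greedy total survey cost: 6 + 6 + 15 = 27.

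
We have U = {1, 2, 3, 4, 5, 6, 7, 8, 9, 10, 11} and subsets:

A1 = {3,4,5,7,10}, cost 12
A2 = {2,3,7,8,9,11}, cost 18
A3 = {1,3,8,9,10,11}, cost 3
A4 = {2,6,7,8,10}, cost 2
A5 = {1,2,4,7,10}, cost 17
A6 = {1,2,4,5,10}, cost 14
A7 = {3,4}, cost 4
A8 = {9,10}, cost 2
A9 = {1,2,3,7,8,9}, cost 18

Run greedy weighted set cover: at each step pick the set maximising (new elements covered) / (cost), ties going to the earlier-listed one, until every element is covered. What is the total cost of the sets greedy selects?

21

Pick 1: A4 adds 5 new (2, 6, 7, 8, 10) at cost 2 (ratio 5/2).
Pick 2: A3 adds 4 new (1, 3, 9, 11) at cost 3 (ratio 4/3).
Pick 3: A7 adds 1 new (4) at cost 4 (ratio 1/4).
Pick 4: A1 adds 1 new (5) at cost 12 (ratio 1/12).
Greedy total cost: 2 + 3 + 4 + 12 = 21. (The true optimum is 17, so greedy overshoots here.)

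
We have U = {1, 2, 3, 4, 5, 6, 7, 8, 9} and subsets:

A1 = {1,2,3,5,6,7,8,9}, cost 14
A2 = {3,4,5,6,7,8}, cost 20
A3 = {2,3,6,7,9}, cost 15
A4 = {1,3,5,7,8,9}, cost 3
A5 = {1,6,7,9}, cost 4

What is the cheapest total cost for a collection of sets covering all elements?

A1, A2 cover every element at cost 14 + 20 = 34.
Any cover uses at least 2 sets; among all covering selections none totals below 34.
Greedy by coverage-per-cost would pick A4, A5, A1, A2 for 41 — worse than the optimum 34.

34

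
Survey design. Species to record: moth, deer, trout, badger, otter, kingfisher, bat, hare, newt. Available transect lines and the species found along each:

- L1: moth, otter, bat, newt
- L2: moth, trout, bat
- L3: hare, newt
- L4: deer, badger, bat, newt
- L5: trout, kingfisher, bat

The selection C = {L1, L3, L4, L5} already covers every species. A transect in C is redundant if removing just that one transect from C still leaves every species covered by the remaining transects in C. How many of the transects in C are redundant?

0

Drop L1: moth, otter uncovered — not redundant.
Drop L3: hare uncovered — not redundant.
Drop L4: deer, badger uncovered — not redundant.
Drop L5: trout, kingfisher uncovered — not redundant.
None of the transects in C is redundant.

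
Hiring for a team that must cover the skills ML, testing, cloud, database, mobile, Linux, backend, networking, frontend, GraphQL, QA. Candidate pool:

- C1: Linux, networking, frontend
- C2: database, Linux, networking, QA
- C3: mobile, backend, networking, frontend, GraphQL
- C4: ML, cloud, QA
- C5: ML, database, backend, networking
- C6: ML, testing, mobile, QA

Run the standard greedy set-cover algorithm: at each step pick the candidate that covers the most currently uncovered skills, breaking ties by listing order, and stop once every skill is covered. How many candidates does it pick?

Pick 1: C3 covers 5 new skills (mobile, backend, networking, frontend, GraphQL).
Pick 2: C2 covers 3 new skills (database, Linux, QA).
Pick 3: C4 covers 2 new skills (ML, cloud).
Pick 4: C6 covers 1 new skills (testing).
Greedy uses 4 candidates.

4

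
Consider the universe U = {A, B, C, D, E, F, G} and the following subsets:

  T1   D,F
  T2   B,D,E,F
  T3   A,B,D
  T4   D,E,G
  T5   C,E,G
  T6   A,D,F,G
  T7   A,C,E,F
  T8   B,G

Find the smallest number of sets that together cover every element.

3

T1, T3, T5 together cover {A, B, C, D, E, F, G} — every element.
No 2 of the 8 sets cover everything (all 28 pairs fall short), so 3 is minimum.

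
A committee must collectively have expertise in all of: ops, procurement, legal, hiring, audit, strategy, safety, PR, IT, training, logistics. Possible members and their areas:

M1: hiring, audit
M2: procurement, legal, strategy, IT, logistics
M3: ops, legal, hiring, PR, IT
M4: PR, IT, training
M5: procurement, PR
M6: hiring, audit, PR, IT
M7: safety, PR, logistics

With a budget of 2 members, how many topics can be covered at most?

8

Choosing M2, M3 covers {ops, procurement, legal, hiring, strategy, PR, IT, logistics} — 8 topics.
No choice of 2 members does better; here audit, safety, training are left uncovered.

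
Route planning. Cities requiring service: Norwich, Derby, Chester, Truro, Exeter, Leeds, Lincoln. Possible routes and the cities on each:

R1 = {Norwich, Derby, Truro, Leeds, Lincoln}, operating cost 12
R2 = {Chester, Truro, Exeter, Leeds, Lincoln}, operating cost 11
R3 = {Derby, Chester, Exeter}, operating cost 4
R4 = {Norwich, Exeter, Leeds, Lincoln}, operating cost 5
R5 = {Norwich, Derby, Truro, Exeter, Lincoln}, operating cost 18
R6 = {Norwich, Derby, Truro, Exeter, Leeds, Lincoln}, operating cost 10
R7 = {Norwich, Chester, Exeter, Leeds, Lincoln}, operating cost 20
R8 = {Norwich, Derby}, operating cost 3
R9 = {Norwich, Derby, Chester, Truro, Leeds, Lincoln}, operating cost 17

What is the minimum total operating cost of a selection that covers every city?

14

R2, R8 cover every city at operating cost 11 + 3 = 14.
Any cover uses at least 2 routes; among all covering selections none totals below 14.
Greedy by coverage-per-operating cost would pick R4, R3, R6 for 19 — worse than the optimum 14.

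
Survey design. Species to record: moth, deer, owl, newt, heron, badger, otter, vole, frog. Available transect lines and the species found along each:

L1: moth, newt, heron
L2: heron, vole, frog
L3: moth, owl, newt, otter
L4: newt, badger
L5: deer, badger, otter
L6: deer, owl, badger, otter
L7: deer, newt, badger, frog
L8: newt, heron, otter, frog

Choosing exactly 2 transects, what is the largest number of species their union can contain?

Choosing L1, L6 covers {moth, deer, owl, newt, heron, badger, otter} — 7 species.
No choice of 2 transects does better; here vole, frog are left uncovered.

7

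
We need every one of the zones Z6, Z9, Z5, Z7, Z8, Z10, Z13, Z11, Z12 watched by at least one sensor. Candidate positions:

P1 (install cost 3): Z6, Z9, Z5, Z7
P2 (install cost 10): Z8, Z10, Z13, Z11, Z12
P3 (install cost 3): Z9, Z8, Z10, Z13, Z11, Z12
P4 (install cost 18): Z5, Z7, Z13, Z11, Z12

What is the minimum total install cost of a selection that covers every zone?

6

P1, P3 cover every zone at install cost 3 + 3 = 6.
Any cover uses at least 2 sensor positions; among all covering selections none totals below 6.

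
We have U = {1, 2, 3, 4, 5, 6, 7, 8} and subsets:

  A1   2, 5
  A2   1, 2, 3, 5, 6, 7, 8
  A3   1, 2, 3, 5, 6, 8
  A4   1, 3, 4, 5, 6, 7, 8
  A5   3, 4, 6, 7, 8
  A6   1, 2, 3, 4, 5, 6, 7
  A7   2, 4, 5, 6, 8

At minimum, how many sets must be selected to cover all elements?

A1, A4 together cover {1, 2, 3, 4, 5, 6, 7, 8} — every element.
No single set contains all 8 elements, so 2 is optimal.

2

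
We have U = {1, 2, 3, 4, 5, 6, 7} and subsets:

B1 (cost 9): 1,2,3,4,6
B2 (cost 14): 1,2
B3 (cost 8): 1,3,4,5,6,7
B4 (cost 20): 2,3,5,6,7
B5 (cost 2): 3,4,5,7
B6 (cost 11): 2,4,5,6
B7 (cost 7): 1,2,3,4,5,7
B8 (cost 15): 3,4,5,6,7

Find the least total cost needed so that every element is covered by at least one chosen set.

B1, B5 cover every element at cost 9 + 2 = 11.
Any cover uses at least 2 sets; among all covering selections none totals below 11.

11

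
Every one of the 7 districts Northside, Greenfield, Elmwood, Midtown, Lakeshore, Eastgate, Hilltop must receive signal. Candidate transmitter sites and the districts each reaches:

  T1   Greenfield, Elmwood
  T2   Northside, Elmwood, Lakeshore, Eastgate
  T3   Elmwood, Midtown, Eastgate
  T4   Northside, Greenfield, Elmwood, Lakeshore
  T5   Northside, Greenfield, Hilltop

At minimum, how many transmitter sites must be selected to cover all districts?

T2, T3, T5 together cover {Northside, Greenfield, Elmwood, Midtown, Lakeshore, Eastgate, Hilltop} — every district.
No 2 of the 5 transmitter sites cover everything (all 10 pairs fall short), so 3 is minimum.

3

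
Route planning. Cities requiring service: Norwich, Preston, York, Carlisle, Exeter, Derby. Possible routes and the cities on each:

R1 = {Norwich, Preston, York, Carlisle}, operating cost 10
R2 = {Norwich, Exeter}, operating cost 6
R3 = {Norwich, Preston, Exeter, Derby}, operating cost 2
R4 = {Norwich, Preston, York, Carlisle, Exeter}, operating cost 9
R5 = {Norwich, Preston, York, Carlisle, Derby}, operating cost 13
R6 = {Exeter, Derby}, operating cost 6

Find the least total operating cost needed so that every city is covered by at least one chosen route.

11

R3, R4 cover every city at operating cost 2 + 9 = 11.
Any cover uses at least 2 routes; among all covering selections none totals below 11.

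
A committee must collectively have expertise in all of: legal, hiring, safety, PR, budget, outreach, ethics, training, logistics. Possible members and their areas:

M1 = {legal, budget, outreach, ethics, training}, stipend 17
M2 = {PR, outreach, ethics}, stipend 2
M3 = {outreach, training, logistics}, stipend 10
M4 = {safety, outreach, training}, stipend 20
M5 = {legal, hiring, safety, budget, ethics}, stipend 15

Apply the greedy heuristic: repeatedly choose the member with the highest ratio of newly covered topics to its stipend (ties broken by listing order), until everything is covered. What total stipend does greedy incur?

27

Pick 1: M2 adds 3 new (PR, outreach, ethics) at stipend 2 (ratio 3/2).
Pick 2: M5 adds 4 new (legal, hiring, safety, budget) at stipend 15 (ratio 4/15).
Pick 3: M3 adds 2 new (training, logistics) at stipend 10 (ratio 2/10).
Greedy total stipend: 2 + 15 + 10 = 27.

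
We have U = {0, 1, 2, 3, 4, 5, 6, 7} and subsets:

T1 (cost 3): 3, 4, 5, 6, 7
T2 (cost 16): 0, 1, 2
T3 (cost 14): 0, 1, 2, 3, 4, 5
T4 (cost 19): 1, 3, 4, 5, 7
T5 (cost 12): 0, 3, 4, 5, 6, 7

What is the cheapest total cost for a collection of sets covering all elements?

T1, T3 cover every element at cost 3 + 14 = 17.
Any cover uses at least 2 sets; among all covering selections none totals below 17.

17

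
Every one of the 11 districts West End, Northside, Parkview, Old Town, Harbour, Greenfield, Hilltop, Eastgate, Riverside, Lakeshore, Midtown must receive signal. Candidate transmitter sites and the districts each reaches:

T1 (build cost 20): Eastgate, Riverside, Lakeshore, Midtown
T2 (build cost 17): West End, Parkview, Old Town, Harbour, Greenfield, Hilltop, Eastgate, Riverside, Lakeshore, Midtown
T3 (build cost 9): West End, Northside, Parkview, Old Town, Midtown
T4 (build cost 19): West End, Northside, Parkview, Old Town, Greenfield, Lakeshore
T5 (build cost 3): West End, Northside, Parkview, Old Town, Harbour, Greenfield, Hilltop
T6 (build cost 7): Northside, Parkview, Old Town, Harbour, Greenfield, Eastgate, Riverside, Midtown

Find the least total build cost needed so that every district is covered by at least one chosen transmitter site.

20

T2, T5 cover every district at build cost 17 + 3 = 20.
Any cover uses at least 2 transmitter sites; among all covering selections none totals below 20.
Greedy by coverage-per-build cost would pick T5, T6, T2 for 27 — worse than the optimum 20.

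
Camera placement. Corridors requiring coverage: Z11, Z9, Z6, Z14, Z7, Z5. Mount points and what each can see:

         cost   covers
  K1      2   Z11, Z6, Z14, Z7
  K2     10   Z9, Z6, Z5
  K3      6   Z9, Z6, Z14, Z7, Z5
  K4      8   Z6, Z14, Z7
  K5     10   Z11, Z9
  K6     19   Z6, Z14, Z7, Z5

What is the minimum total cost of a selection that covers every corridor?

K1, K3 cover every corridor at cost 2 + 6 = 8.
Any cover uses at least 2 camera mounts; among all covering selections none totals below 8.

8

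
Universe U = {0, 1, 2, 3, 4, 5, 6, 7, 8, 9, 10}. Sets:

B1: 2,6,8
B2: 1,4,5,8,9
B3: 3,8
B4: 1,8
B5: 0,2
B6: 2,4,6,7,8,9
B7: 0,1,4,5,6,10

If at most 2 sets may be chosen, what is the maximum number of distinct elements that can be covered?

Choosing B6, B7 covers {0, 1, 2, 4, 5, 6, 7, 8, 9, 10} — 10 elements.
No choice of 2 sets does better; here 3 is left uncovered.

10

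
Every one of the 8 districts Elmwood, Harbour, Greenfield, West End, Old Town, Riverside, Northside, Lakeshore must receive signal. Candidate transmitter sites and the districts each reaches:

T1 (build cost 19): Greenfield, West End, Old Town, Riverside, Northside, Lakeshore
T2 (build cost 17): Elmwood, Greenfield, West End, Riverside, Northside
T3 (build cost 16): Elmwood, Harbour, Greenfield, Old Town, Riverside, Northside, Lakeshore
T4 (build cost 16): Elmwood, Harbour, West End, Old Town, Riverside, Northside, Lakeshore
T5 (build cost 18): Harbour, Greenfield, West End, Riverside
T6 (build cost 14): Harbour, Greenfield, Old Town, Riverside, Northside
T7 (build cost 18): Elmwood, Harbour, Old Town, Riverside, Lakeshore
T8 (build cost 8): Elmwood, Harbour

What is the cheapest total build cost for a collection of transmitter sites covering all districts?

27

T1, T8 cover every district at build cost 19 + 8 = 27.
Any cover uses at least 2 transmitter sites; among all covering selections none totals below 27.
Greedy by coverage-per-build cost would pick T3, T4 for 32 — worse than the optimum 27.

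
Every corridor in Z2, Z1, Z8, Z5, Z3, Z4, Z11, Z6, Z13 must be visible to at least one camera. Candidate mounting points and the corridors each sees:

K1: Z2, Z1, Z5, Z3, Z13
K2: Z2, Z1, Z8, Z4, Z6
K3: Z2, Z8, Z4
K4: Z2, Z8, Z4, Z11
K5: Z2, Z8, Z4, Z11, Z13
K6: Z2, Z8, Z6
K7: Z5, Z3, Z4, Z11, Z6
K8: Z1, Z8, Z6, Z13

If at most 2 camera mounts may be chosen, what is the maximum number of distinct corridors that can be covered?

Choosing K1, K2 covers {Z2, Z1, Z8, Z5, Z3, Z4, Z6, Z13} — 8 corridors.
No choice of 2 camera mounts does better; here Z11 is left uncovered.

8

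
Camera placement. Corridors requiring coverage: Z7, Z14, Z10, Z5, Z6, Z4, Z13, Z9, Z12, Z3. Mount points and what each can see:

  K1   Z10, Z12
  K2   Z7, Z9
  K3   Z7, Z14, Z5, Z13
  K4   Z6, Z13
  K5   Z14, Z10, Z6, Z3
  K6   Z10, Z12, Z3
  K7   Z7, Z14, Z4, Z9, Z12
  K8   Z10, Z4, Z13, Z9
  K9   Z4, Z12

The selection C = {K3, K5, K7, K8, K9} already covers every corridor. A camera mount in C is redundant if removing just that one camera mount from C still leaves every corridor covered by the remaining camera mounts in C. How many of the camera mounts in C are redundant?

3

Drop K3: Z5 uncovered — not redundant.
Drop K5: Z6, Z3 uncovered — not redundant.
Drop K7: the rest still cover every corridor — redundant.
Drop K8: the rest still cover every corridor — redundant.
Drop K9: the rest still cover every corridor — redundant.
3 redundant: K7, K8, K9.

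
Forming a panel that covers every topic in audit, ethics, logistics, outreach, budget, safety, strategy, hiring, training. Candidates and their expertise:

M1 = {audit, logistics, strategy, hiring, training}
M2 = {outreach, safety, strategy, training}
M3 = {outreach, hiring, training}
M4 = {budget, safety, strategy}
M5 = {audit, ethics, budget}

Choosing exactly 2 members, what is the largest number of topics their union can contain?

Choosing M1, M2 covers {audit, logistics, outreach, safety, strategy, hiring, training} — 7 topics.
No choice of 2 members does better; here ethics, budget are left uncovered.

7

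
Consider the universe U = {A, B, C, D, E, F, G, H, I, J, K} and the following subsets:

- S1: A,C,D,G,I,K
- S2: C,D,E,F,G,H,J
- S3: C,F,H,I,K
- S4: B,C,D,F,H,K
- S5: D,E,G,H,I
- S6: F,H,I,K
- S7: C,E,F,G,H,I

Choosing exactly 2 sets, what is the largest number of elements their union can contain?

Choosing S1, S2 covers {A, C, D, E, F, G, H, I, J, K} — 10 elements.
No choice of 2 sets does better; here B is left uncovered.

10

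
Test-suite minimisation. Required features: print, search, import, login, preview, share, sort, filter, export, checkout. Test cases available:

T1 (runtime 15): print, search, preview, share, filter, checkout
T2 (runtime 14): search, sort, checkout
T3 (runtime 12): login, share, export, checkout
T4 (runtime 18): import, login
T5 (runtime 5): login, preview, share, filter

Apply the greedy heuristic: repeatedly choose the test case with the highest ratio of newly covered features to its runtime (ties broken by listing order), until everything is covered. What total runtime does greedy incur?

Pick 1: T5 adds 4 new (login, preview, share, filter) at runtime 5 (ratio 4/5).
Pick 2: T2 adds 3 new (search, sort, checkout) at runtime 14 (ratio 3/14).
Pick 3: T3 adds 1 new (export) at runtime 12 (ratio 1/12).
Pick 4: T1 adds 1 new (print) at runtime 15 (ratio 1/15).
Pick 5: T4 adds 1 new (import) at runtime 18 (ratio 1/18).
Greedy total runtime: 5 + 14 + 12 + 15 + 18 = 64. (The true optimum is 59, so greedy overshoots here.)

64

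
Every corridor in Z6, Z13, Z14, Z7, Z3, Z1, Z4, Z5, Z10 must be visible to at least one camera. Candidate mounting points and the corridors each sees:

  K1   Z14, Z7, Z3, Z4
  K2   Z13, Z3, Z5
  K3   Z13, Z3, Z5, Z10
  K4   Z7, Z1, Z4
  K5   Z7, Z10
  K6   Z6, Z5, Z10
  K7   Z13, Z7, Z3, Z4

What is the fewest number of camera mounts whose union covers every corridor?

4

K1, K2, K4, K6 together cover {Z6, Z13, Z14, Z7, Z3, Z1, Z4, Z5, Z10} — every corridor.
No 3 of the 7 camera mounts cover everything (all 35 triples fall short), so 4 is minimum.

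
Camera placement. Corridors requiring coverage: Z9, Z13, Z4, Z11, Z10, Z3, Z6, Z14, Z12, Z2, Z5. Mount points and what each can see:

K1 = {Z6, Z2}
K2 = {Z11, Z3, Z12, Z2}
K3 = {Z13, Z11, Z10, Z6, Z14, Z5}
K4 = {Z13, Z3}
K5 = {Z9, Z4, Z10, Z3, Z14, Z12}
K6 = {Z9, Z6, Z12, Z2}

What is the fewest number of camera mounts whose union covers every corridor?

K1, K3, K5 together cover {Z9, Z13, Z4, Z11, Z10, Z3, Z6, Z14, Z12, Z2, Z5} — every corridor.
No 2 of the 6 camera mounts cover everything (all 15 pairs fall short), so 3 is minimum.

3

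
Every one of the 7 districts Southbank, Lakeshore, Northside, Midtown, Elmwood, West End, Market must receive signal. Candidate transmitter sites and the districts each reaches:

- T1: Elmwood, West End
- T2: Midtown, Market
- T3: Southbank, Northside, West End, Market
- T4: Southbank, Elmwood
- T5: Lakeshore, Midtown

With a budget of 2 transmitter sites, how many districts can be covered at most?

Choosing T3, T5 covers {Southbank, Lakeshore, Northside, Midtown, West End, Market} — 6 districts.
No choice of 2 transmitter sites does better; here Elmwood is left uncovered.

6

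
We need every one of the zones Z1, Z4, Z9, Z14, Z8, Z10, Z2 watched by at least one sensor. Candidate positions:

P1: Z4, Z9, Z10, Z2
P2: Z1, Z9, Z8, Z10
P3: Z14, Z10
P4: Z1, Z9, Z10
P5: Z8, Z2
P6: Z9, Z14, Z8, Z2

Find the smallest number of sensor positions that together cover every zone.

P1, P2, P3 together cover {Z1, Z4, Z9, Z14, Z8, Z10, Z2} — every zone.
No 2 of the 6 sensor positions cover everything (all 15 pairs fall short), so 3 is minimum.

3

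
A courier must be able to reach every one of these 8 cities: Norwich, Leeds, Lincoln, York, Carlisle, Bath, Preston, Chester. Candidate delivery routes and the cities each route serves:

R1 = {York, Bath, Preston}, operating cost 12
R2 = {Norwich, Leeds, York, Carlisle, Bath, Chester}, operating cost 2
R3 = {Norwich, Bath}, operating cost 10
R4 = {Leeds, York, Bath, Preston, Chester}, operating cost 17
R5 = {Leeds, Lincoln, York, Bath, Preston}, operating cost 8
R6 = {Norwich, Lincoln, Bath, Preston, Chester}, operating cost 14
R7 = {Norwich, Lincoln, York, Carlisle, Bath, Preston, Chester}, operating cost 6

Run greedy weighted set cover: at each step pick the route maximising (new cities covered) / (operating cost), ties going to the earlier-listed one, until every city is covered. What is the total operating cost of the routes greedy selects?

Pick 1: R2 adds 6 new (Norwich, Leeds, York, Carlisle, Bath, Chester) at operating cost 2 (ratio 6/2).
Pick 2: R7 adds 2 new (Lincoln, Preston) at operating cost 6 (ratio 2/6).
Greedy total operating cost: 2 + 6 = 8.

8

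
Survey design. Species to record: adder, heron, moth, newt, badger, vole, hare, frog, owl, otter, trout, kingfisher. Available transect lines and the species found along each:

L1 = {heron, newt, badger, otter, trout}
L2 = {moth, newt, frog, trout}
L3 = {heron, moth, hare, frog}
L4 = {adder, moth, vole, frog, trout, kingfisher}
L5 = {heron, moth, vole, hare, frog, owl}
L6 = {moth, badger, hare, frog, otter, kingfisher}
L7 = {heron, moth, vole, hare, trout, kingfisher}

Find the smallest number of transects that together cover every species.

L1, L4, L5 together cover {adder, heron, moth, newt, badger, vole, hare, frog, owl, otter, trout, kingfisher} — every species.
No 2 of the 7 transects cover everything (all 21 pairs fall short), so 3 is minimum.

3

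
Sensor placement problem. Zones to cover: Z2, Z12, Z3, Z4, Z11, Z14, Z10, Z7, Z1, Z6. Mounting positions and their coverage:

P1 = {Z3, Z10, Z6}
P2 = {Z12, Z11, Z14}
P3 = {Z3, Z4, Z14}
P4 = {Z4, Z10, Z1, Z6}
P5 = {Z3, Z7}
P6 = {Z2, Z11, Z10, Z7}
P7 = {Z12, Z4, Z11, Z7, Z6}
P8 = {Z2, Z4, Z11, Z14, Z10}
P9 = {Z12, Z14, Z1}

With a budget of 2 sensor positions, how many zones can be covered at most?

8

Choosing P7, P8 covers {Z2, Z12, Z4, Z11, Z14, Z10, Z7, Z6} — 8 zones.
No choice of 2 sensor positions does better; here Z3, Z1 are left uncovered.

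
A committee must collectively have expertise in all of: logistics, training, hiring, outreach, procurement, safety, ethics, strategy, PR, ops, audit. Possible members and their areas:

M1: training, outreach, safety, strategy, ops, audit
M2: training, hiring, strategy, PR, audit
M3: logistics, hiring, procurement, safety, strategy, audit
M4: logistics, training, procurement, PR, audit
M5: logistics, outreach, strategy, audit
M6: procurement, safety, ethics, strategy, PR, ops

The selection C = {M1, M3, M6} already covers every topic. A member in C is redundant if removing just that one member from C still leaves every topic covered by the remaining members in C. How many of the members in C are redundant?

Drop M1: training, outreach uncovered — not redundant.
Drop M3: logistics, hiring uncovered — not redundant.
Drop M6: ethics, PR uncovered — not redundant.
None of the members in C is redundant.

0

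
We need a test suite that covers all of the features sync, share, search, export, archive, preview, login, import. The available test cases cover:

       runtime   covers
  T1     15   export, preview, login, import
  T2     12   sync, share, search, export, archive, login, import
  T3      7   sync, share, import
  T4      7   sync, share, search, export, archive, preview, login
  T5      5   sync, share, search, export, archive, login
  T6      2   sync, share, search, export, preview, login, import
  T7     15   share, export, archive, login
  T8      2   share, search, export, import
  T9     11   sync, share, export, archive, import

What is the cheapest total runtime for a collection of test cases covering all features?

T5, T6 cover every feature at runtime 5 + 2 = 7.
Any cover uses at least 2 test cases; among all covering selections none totals below 7.

7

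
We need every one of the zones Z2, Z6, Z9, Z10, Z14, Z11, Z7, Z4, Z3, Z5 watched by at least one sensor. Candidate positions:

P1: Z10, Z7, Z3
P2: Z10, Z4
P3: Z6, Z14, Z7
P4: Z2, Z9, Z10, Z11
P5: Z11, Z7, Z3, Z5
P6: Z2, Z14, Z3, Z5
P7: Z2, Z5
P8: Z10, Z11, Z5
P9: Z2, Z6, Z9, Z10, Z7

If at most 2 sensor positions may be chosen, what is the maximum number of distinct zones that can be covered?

Choosing P5, P9 covers {Z2, Z6, Z9, Z10, Z11, Z7, Z3, Z5} — 8 zones.
No choice of 2 sensor positions does better; here Z14, Z4 are left uncovered.

8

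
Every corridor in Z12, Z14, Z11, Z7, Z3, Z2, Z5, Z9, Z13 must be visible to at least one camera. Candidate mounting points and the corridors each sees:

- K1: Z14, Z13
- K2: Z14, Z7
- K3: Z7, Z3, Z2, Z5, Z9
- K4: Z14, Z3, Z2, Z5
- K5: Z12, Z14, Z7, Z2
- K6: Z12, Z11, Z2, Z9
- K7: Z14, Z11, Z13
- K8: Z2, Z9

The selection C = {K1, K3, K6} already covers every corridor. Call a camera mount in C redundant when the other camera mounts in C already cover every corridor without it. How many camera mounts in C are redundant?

Drop K1: Z14, Z13 uncovered — not redundant.
Drop K3: Z7, Z3, Z5 uncovered — not redundant.
Drop K6: Z12, Z11 uncovered — not redundant.
None of the camera mounts in C is redundant.

0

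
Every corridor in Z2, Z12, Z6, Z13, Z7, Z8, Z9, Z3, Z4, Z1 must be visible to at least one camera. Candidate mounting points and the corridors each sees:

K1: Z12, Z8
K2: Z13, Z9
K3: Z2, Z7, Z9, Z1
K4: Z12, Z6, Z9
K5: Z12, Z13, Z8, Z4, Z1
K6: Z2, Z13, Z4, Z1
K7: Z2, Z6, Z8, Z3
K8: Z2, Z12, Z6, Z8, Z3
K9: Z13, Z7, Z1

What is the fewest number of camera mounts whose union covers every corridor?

3

K3, K5, K7 together cover {Z2, Z12, Z6, Z13, Z7, Z8, Z9, Z3, Z4, Z1} — every corridor.
No 2 of the 9 camera mounts cover everything (all 36 pairs fall short), so 3 is minimum.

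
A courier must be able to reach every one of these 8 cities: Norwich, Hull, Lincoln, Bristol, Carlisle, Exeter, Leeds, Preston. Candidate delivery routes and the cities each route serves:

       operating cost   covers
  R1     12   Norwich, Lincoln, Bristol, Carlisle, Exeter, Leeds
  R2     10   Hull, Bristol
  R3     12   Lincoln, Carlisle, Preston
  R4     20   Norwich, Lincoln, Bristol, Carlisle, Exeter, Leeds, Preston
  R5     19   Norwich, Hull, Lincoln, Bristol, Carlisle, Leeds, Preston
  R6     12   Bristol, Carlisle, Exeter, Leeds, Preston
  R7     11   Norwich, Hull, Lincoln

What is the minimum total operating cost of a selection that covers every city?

R6, R7 cover every city at operating cost 12 + 11 = 23.
Any cover uses at least 2 routes; among all covering selections none totals below 23.

23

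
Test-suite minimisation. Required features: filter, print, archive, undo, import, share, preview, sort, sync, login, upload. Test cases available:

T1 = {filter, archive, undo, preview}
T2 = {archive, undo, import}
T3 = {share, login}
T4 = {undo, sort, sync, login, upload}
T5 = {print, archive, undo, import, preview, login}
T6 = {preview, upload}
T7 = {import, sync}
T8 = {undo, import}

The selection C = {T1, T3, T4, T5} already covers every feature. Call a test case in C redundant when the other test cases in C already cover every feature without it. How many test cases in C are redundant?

Drop T1: filter uncovered — not redundant.
Drop T3: share uncovered — not redundant.
Drop T4: sort, sync, upload uncovered — not redundant.
Drop T5: print, import uncovered — not redundant.
None of the test cases in C is redundant.

0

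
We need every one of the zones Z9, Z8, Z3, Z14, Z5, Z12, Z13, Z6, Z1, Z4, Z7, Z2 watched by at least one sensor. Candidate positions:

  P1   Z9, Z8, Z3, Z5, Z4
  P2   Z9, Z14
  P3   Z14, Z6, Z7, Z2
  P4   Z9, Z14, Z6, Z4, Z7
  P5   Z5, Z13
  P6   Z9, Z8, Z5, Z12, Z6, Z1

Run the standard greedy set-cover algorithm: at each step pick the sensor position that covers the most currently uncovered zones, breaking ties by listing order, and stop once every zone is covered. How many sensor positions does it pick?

4

Pick 1: P6 covers 6 new zones (Z9, Z8, Z5, Z12, Z6, Z1).
Pick 2: P3 covers 3 new zones (Z14, Z7, Z2).
Pick 3: P1 covers 2 new zones (Z3, Z4).
Pick 4: P5 covers 1 new zones (Z13).
Greedy uses 4 sensor positions.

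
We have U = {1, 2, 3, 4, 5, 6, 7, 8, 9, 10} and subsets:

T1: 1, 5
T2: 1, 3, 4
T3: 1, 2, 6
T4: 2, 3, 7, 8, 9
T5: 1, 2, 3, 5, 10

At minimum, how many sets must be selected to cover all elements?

4

T2, T3, T4, T5 together cover {1, 2, 3, 4, 5, 6, 7, 8, 9, 10} — every element.
No 3 of the 5 sets cover everything (all 10 triples fall short), so 4 is minimum.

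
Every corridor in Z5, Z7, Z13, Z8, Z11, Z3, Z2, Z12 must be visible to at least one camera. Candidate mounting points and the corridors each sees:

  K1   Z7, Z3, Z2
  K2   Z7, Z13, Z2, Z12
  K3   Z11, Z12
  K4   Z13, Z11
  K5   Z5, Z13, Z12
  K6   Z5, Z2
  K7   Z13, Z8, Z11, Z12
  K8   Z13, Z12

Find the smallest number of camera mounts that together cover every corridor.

K1, K5, K7 together cover {Z5, Z7, Z13, Z8, Z11, Z3, Z2, Z12} — every corridor.
No 2 of the 8 camera mounts cover everything (all 28 pairs fall short), so 3 is minimum.
Greedy (largest uncovered first) would take K2, K7, K1, K5 — 4 camera mounts — but 3 suffice.

3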